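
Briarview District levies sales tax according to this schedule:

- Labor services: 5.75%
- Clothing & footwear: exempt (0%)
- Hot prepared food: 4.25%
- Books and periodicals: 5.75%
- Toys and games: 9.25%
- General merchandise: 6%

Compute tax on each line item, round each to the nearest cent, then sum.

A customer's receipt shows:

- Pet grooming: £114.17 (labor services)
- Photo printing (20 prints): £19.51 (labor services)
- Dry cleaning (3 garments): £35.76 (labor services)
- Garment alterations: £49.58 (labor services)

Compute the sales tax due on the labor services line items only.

Pet grooming £114.17: labor services → 5.75% → £6.56
Photo printing (20 prints) £19.51: labor services → 5.75% → £1.12
Dry cleaning (3 garments) £35.76: labor services → 5.75% → £2.06
Garment alterations £49.58: labor services → 5.75% → £2.85
Tax on labor services = £6.56 + £1.12 + £2.06 + £2.85 = £12.59

£12.59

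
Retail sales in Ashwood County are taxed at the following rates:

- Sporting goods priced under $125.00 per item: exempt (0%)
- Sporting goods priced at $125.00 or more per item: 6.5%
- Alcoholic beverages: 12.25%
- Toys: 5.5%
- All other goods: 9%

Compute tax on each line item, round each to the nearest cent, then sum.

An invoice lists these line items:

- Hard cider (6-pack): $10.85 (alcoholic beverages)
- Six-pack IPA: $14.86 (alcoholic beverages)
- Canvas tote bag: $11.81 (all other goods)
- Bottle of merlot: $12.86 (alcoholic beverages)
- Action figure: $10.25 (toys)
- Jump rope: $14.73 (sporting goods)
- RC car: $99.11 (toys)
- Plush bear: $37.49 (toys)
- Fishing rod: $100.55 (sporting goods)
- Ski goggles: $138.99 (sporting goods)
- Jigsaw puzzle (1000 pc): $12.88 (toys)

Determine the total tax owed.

$23.60

Hard cider (6-pack) $10.85: alcoholic beverages → 12.25% → $1.33
Six-pack IPA $14.86: alcoholic beverages → 12.25% → $1.82
Canvas tote bag $11.81: all other goods → 9% → $1.06
Bottle of merlot $12.86: alcoholic beverages → 12.25% → $1.58
Action figure $10.25: toys → 5.5% → $0.56
Jump rope $14.73: sporting goods, under $125.00 → 0% → $0.00
RC car $99.11: toys → 5.5% → $5.45
Plush bear $37.49: toys → 5.5% → $2.06
Fishing rod $100.55: sporting goods, under $125.00 → 0% → $0.00
Ski goggles $138.99: sporting goods, $125.00 or more → 6.5% → $9.03
Jigsaw puzzle (1000 pc) $12.88: toys → 5.5% → $0.71
Total tax = $1.33 + $1.82 + $1.06 + $1.58 + $0.56 + $5.45 + $2.06 + $9.03 + $0.71 = $23.60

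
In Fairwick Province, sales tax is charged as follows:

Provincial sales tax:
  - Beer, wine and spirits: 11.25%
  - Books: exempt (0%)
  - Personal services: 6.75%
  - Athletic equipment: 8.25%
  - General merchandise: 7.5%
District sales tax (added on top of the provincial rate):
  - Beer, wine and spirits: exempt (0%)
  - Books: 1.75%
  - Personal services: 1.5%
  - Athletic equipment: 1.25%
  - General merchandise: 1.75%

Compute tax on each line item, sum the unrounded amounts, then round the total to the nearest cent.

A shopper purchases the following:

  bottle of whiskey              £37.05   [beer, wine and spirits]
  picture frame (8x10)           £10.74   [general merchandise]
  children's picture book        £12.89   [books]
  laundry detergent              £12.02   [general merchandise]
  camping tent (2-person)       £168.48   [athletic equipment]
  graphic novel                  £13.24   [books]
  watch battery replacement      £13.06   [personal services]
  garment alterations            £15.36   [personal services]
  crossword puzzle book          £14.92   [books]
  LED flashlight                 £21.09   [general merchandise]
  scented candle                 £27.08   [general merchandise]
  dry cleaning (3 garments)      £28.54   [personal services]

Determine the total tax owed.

Bottle of whiskey £37.05: beer, wine and spirits → 11.25% + 0% district = 11.25% → £4.168125
Picture frame (8x10) £10.74: general merchandise → 7.5% + 1.75% district = 9.25% → £0.99345
Children's picture book £12.89: books → 0% + 1.75% district = 1.75% → £0.225575
Laundry detergent £12.02: general merchandise → 7.5% + 1.75% district = 9.25% → £1.11185
Camping tent (2-person) £168.48: athletic equipment → 8.25% + 1.25% district = 9.5% → £16.0056
Graphic novel £13.24: books → 0% + 1.75% district = 1.75% → £0.2317
Watch battery replacement £13.06: personal services → 6.75% + 1.5% district = 8.25% → £1.07745
Garment alterations £15.36: personal services → 6.75% + 1.5% district = 8.25% → £1.2672
Crossword puzzle book £14.92: books → 0% + 1.75% district = 1.75% → £0.2611
LED flashlight £21.09: general merchandise → 7.5% + 1.75% district = 9.25% → £1.950825
Scented candle £27.08: general merchandise → 7.5% + 1.75% district = 9.25% → £2.5049
Dry cleaning (3 garments) £28.54: personal services → 6.75% + 1.5% district = 8.25% → £2.35455
Unrounded tax sum = £32.152325 → £32.15

£32.15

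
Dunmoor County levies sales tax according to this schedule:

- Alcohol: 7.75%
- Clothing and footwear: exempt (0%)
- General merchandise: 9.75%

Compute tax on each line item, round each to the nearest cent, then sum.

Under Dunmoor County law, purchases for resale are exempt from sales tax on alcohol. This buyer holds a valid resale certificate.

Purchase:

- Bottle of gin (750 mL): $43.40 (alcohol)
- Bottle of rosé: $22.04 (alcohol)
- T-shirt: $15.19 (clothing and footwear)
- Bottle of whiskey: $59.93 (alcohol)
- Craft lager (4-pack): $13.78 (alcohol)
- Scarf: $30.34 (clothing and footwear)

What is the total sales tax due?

$0.00

Bottle of gin (750 mL) $43.40: alcohol, buyer-exempt → 0% → $0.00
Bottle of rosé $22.04: alcohol, buyer-exempt → 0% → $0.00
T-shirt $15.19: clothing and footwear → 0% → $0.00
Bottle of whiskey $59.93: alcohol, buyer-exempt → 0% → $0.00
Craft lager (4-pack) $13.78: alcohol, buyer-exempt → 0% → $0.00
Scarf $30.34: clothing and footwear → 0% → $0.00
Total tax = $0.00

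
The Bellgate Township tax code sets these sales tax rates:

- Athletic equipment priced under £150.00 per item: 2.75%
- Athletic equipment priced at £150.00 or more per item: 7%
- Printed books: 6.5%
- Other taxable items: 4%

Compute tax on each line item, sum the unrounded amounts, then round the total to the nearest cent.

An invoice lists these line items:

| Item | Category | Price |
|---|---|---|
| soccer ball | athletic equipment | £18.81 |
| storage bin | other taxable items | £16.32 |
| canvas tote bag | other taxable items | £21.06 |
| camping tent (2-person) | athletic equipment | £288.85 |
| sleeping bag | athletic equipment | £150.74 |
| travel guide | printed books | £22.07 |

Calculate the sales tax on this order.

£34.22

Soccer ball £18.81: athletic equipment, under £150.00 → 2.75% → £0.517275
Storage bin £16.32: other taxable items → 4% → £0.6528
Canvas tote bag £21.06: other taxable items → 4% → £0.8424
Camping tent (2-person) £288.85: athletic equipment, £150.00 or more → 7% → £20.2195
Sleeping bag £150.74: athletic equipment, £150.00 or more → 7% → £10.5518
Travel guide £22.07: printed books → 6.5% → £1.43455
Unrounded tax sum = £34.218325 → £34.22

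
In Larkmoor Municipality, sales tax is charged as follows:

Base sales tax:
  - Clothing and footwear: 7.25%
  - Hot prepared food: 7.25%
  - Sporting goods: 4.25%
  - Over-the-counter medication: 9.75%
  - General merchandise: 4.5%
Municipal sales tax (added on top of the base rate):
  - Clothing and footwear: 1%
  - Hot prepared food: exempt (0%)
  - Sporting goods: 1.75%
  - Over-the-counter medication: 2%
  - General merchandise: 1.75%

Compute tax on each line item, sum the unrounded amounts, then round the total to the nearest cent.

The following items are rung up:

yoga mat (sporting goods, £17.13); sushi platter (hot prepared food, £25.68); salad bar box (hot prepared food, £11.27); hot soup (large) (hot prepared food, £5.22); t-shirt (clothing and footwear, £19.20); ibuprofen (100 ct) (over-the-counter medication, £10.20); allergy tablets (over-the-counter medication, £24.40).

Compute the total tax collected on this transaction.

£9.73

Yoga mat £17.13: sporting goods → 4.25% + 1.75% municipal = 6% → £1.0278
Sushi platter £25.68: hot prepared food → 7.25% + 0% municipal = 7.25% → £1.8618
Salad bar box £11.27: hot prepared food → 7.25% + 0% municipal = 7.25% → £0.817075
Hot soup (large) £5.22: hot prepared food → 7.25% + 0% municipal = 7.25% → £0.37845
T-shirt £19.20: clothing and footwear → 7.25% + 1% municipal = 8.25% → £1.584
Ibuprofen (100 ct) £10.20: over-the-counter medication → 9.75% + 2% municipal = 11.75% → £1.1985
Allergy tablets £24.40: over-the-counter medication → 9.75% + 2% municipal = 11.75% → £2.867
Unrounded tax sum = £9.734625 → £9.73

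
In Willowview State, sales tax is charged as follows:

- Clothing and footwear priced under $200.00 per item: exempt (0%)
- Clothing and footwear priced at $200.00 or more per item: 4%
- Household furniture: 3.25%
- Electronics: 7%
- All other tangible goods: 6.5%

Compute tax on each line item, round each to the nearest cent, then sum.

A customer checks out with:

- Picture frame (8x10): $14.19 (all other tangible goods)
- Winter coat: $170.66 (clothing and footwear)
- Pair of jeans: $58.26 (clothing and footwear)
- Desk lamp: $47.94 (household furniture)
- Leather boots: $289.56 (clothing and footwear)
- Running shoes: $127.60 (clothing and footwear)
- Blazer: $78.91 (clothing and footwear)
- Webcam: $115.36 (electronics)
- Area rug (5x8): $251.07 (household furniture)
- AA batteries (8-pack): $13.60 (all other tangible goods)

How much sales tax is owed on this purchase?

Picture frame (8x10) $14.19: all other tangible goods → 6.5% → $0.92
Winter coat $170.66: clothing and footwear, under $200.00 → 0% → $0.00
Pair of jeans $58.26: clothing and footwear, under $200.00 → 0% → $0.00
Desk lamp $47.94: household furniture → 3.25% → $1.56
Leather boots $289.56: clothing and footwear, $200.00 or more → 4% → $11.58
Running shoes $127.60: clothing and footwear, under $200.00 → 0% → $0.00
Blazer $78.91: clothing and footwear, under $200.00 → 0% → $0.00
Webcam $115.36: electronics → 7% → $8.08
Area rug (5x8) $251.07: household furniture → 3.25% → $8.16
AA batteries (8-pack) $13.60: all other tangible goods → 6.5% → $0.88
Total tax = $0.92 + $1.56 + $11.58 + $8.08 + $8.16 + $0.88 = $31.18

$31.18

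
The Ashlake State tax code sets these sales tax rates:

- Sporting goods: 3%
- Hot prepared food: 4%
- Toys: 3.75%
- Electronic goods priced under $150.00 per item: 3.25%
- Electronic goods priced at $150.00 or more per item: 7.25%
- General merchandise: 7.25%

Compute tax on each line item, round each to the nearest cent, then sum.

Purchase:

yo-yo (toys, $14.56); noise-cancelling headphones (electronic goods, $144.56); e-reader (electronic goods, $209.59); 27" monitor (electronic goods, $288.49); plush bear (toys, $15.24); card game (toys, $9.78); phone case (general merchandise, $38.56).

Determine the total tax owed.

Yo-yo $14.56: toys → 3.75% → $0.55
Noise-cancelling headphones $144.56: electronic goods, under $150.00 → 3.25% → $4.70
E-reader $209.59: electronic goods, $150.00 or more → 7.25% → $15.20
27" monitor $288.49: electronic goods, $150.00 or more → 7.25% → $20.92
Plush bear $15.24: toys → 3.75% → $0.57
Card game $9.78: toys → 3.75% → $0.37
Phone case $38.56: general merchandise → 7.25% → $2.80
Total tax = $0.55 + $4.70 + $15.20 + $20.92 + $0.57 + $0.37 + $2.80 = $45.11

$45.11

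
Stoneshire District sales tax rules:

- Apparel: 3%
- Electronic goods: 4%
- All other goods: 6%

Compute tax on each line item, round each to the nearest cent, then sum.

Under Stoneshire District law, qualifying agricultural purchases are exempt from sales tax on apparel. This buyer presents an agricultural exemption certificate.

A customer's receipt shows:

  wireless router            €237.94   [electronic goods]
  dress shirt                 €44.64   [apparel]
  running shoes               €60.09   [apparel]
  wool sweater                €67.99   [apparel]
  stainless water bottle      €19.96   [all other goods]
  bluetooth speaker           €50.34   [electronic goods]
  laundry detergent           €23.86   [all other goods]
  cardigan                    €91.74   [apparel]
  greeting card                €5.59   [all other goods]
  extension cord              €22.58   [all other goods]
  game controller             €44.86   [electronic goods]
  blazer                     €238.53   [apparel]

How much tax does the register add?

Wireless router €237.94: electronic goods → 4% → €9.52
Dress shirt €44.64: apparel, buyer-exempt → 0% → €0.00
Running shoes €60.09: apparel, buyer-exempt → 0% → €0.00
Wool sweater €67.99: apparel, buyer-exempt → 0% → €0.00
Stainless water bottle €19.96: all other goods → 6% → €1.20
Bluetooth speaker €50.34: electronic goods → 4% → €2.01
Laundry detergent €23.86: all other goods → 6% → €1.43
Cardigan €91.74: apparel, buyer-exempt → 0% → €0.00
Greeting card €5.59: all other goods → 6% → €0.34
Extension cord €22.58: all other goods → 6% → €1.35
Game controller €44.86: electronic goods → 4% → €1.79
Blazer €238.53: apparel, buyer-exempt → 0% → €0.00
Total tax = €9.52 + €1.20 + €2.01 + €1.43 + €0.34 + €1.35 + €1.79 = €17.64

€17.64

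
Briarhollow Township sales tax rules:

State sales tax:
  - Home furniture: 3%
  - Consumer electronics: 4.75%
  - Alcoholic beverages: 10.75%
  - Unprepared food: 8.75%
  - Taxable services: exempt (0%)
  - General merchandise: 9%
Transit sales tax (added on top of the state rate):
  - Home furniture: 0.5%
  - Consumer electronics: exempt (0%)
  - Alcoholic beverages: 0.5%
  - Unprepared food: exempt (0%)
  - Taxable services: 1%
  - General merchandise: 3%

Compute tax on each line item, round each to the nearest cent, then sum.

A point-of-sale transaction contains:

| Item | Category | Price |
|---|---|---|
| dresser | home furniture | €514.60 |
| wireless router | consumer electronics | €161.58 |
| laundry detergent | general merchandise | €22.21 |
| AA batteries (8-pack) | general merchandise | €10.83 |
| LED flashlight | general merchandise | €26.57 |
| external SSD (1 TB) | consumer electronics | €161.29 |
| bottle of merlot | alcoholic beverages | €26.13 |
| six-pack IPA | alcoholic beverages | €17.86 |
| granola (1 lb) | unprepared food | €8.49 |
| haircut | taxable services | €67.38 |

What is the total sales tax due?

€46.87

Dresser €514.60: home furniture → 3% + 0.5% transit = 3.5% → €18.01
Wireless router €161.58: consumer electronics → 4.75% + 0% transit = 4.75% → €7.68
Laundry detergent €22.21: general merchandise → 9% + 3% transit = 12% → €2.67
AA batteries (8-pack) €10.83: general merchandise → 9% + 3% transit = 12% → €1.30
LED flashlight €26.57: general merchandise → 9% + 3% transit = 12% → €3.19
External SSD (1 TB) €161.29: consumer electronics → 4.75% + 0% transit = 4.75% → €7.66
Bottle of merlot €26.13: alcoholic beverages → 10.75% + 0.5% transit = 11.25% → €2.94
Six-pack IPA €17.86: alcoholic beverages → 10.75% + 0.5% transit = 11.25% → €2.01
Granola (1 lb) €8.49: unprepared food → 8.75% + 0% transit = 8.75% → €0.74
Haircut €67.38: taxable services → 0% + 1% transit = 1% → €0.67
Total tax = €18.01 + €7.68 + €2.67 + €1.30 + €3.19 + €7.66 + €2.94 + €2.01 + €0.74 + €0.67 = €46.87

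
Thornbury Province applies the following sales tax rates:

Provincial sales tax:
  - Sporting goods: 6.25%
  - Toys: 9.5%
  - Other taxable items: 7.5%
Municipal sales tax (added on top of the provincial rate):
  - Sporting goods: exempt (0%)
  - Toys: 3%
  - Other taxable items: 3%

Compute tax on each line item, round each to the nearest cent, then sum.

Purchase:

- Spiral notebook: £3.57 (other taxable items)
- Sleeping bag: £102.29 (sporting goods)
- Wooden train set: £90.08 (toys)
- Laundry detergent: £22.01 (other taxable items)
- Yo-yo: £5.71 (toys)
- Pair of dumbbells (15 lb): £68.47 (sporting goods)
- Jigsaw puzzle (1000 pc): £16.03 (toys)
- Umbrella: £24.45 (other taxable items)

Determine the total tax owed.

Spiral notebook £3.57: other taxable items → 7.5% + 3% municipal = 10.5% → £0.37
Sleeping bag £102.29: sporting goods → 6.25% + 0% municipal = 6.25% → £6.39
Wooden train set £90.08: toys → 9.5% + 3% municipal = 12.5% → £11.26
Laundry detergent £22.01: other taxable items → 7.5% + 3% municipal = 10.5% → £2.31
Yo-yo £5.71: toys → 9.5% + 3% municipal = 12.5% → £0.71
Pair of dumbbells (15 lb) £68.47: sporting goods → 6.25% + 0% municipal = 6.25% → £4.28
Jigsaw puzzle (1000 pc) £16.03: toys → 9.5% + 3% municipal = 12.5% → £2.00
Umbrella £24.45: other taxable items → 7.5% + 3% municipal = 10.5% → £2.57
Total tax = £0.37 + £6.39 + £11.26 + £2.31 + £0.71 + £4.28 + £2.00 + £2.57 = £29.89

£29.89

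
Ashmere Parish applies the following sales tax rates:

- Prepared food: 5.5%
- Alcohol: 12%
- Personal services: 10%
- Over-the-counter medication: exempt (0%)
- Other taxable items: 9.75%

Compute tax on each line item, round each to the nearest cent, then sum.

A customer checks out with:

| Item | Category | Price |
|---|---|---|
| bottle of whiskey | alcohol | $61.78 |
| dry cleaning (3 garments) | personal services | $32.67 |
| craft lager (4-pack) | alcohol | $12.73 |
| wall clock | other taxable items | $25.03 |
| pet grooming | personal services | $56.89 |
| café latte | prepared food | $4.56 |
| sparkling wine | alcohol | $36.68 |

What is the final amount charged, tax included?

$255.33

Bottle of whiskey $61.78: alcohol → 12% → $7.41
Dry cleaning (3 garments) $32.67: personal services → 10% → $3.27
Craft lager (4-pack) $12.73: alcohol → 12% → $1.53
Wall clock $25.03: other taxable items → 9.75% → $2.44
Pet grooming $56.89: personal services → 10% → $5.69
Café latte $4.56: prepared food → 5.5% → $0.25
Sparkling wine $36.68: alcohol → 12% → $4.40
Subtotal = $230.34; tax = $24.99; total due = $255.33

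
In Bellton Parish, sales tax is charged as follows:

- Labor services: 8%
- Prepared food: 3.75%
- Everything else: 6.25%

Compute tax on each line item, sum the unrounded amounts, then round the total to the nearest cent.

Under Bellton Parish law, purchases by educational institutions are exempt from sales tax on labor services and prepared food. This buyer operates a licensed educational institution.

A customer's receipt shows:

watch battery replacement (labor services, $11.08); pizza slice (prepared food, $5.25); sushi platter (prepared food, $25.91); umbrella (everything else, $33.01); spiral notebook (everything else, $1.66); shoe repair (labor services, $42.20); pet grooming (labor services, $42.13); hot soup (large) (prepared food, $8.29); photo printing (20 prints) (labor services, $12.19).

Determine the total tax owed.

$2.17

Watch battery replacement $11.08: labor services, buyer-exempt → 0% → $0.00
Pizza slice $5.25: prepared food, buyer-exempt → 0% → $0.00
Sushi platter $25.91: prepared food, buyer-exempt → 0% → $0.00
Umbrella $33.01: everything else → 6.25% → $2.063125
Spiral notebook $1.66: everything else → 6.25% → $0.10375
Shoe repair $42.20: labor services, buyer-exempt → 0% → $0.00
Pet grooming $42.13: labor services, buyer-exempt → 0% → $0.00
Hot soup (large) $8.29: prepared food, buyer-exempt → 0% → $0.00
Photo printing (20 prints) $12.19: labor services, buyer-exempt → 0% → $0.00
Unrounded tax sum = $2.166875 → $2.17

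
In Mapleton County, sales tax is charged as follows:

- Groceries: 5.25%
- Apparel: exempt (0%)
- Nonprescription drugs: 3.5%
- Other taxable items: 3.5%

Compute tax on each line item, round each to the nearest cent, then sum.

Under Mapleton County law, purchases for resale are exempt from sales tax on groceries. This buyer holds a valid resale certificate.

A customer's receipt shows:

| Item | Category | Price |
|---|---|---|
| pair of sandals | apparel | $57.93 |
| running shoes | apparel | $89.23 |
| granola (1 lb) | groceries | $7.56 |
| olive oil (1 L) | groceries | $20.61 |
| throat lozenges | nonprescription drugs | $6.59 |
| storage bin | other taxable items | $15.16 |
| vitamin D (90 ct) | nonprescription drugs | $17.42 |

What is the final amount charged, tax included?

$215.87

Pair of sandals $57.93: apparel → 0% → $0.00
Running shoes $89.23: apparel → 0% → $0.00
Granola (1 lb) $7.56: groceries, buyer-exempt → 0% → $0.00
Olive oil (1 L) $20.61: groceries, buyer-exempt → 0% → $0.00
Throat lozenges $6.59: nonprescription drugs → 3.5% → $0.23
Storage bin $15.16: other taxable items → 3.5% → $0.53
Vitamin D (90 ct) $17.42: nonprescription drugs → 3.5% → $0.61
Subtotal = $214.50; tax = $1.37; total due = $215.87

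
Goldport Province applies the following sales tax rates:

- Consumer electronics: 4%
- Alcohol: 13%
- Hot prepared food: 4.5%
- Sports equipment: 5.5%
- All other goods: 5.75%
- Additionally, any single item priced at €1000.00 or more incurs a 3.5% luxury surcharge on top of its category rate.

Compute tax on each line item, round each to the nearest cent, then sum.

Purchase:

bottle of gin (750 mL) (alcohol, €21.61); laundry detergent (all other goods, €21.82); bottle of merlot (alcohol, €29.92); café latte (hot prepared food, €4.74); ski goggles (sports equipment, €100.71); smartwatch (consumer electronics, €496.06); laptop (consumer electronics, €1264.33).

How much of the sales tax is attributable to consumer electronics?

Smartwatch €496.06: consumer electronics → 4% → €19.84
Laptop €1264.33: consumer electronics → 4% + 3.5% surcharge = 7.5% → €94.82
Tax on consumer electronics = €19.84 + €94.82 = €114.66

€114.66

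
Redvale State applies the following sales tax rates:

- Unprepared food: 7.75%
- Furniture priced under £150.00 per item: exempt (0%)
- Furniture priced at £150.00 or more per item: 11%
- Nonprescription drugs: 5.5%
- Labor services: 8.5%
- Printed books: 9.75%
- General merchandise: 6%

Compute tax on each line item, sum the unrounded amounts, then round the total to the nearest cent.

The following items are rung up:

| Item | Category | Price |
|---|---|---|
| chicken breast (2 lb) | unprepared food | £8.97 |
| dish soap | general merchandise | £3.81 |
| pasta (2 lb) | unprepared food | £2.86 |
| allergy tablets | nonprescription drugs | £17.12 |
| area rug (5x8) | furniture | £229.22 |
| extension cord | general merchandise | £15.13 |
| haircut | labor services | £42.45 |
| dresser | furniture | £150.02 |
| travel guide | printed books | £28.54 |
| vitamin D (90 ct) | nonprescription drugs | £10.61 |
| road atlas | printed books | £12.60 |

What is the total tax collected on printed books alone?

£4.01

Travel guide £28.54: printed books → 9.75% → £2.78265
Road atlas £12.60: printed books → 9.75% → £1.2285
Tax on printed books: unrounded sum = £4.01115 → £4.01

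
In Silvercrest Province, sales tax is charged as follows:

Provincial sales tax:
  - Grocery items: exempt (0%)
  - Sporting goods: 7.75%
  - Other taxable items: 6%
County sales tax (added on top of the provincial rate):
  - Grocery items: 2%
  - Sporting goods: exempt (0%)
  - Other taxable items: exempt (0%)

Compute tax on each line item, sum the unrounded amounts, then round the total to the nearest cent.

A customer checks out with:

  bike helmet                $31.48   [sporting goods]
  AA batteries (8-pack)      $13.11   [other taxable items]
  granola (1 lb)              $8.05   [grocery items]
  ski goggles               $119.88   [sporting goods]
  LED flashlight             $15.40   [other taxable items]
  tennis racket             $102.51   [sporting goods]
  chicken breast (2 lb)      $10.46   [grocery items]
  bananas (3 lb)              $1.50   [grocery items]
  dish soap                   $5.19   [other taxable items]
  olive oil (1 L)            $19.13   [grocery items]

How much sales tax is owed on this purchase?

Bike helmet $31.48: sporting goods → 7.75% + 0% county = 7.75% → $2.4397
AA batteries (8-pack) $13.11: other taxable items → 6% + 0% county = 6% → $0.7866
Granola (1 lb) $8.05: grocery items → 0% + 2% county = 2% → $0.161
Ski goggles $119.88: sporting goods → 7.75% + 0% county = 7.75% → $9.2907
LED flashlight $15.40: other taxable items → 6% + 0% county = 6% → $0.924
Tennis racket $102.51: sporting goods → 7.75% + 0% county = 7.75% → $7.944525
Chicken breast (2 lb) $10.46: grocery items → 0% + 2% county = 2% → $0.2092
Bananas (3 lb) $1.50: grocery items → 0% + 2% county = 2% → $0.03
Dish soap $5.19: other taxable items → 6% + 0% county = 6% → $0.3114
Olive oil (1 L) $19.13: grocery items → 0% + 2% county = 2% → $0.3826
Unrounded tax sum = $22.479725 → $22.48

$22.48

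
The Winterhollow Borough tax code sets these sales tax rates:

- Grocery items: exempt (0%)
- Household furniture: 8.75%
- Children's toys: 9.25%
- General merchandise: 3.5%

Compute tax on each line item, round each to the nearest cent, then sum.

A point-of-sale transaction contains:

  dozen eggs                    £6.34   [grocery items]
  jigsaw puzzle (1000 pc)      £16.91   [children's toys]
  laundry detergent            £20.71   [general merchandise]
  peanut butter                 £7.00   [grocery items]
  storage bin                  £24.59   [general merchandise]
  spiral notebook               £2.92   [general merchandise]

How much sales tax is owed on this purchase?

£3.24

Dozen eggs £6.34: grocery items → 0% → £0.00
Jigsaw puzzle (1000 pc) £16.91: children's toys → 9.25% → £1.56
Laundry detergent £20.71: general merchandise → 3.5% → £0.72
Peanut butter £7.00: grocery items → 0% → £0.00
Storage bin £24.59: general merchandise → 3.5% → £0.86
Spiral notebook £2.92: general merchandise → 3.5% → £0.10
Total tax = £1.56 + £0.72 + £0.86 + £0.10 = £3.24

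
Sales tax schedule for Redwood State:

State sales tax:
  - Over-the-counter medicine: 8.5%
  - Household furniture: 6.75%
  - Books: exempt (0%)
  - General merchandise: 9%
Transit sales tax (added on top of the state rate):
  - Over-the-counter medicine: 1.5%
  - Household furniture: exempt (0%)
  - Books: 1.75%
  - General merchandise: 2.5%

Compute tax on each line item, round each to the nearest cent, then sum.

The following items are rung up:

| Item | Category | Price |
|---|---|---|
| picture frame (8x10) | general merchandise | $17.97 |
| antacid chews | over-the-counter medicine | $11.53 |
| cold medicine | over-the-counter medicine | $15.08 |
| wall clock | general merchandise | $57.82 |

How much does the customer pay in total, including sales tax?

$113.78

Picture frame (8x10) $17.97: general merchandise → 9% + 2.5% transit = 11.5% → $2.07
Antacid chews $11.53: over-the-counter medicine → 8.5% + 1.5% transit = 10% → $1.15
Cold medicine $15.08: over-the-counter medicine → 8.5% + 1.5% transit = 10% → $1.51
Wall clock $57.82: general merchandise → 9% + 2.5% transit = 11.5% → $6.65
Subtotal = $102.40; tax = $11.38; total due = $113.78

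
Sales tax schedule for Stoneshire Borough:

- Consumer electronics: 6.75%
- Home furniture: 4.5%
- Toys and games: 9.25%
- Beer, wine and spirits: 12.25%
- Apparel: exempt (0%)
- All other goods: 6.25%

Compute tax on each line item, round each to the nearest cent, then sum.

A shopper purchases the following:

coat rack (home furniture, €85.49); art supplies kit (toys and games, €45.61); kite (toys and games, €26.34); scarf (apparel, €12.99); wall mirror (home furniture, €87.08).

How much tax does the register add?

€14.43

Coat rack €85.49: home furniture → 4.5% → €3.85
Art supplies kit €45.61: toys and games → 9.25% → €4.22
Kite €26.34: toys and games → 9.25% → €2.44
Scarf €12.99: apparel → 0% → €0.00
Wall mirror €87.08: home furniture → 4.5% → €3.92
Total tax = €3.85 + €4.22 + €2.44 + €3.92 = €14.43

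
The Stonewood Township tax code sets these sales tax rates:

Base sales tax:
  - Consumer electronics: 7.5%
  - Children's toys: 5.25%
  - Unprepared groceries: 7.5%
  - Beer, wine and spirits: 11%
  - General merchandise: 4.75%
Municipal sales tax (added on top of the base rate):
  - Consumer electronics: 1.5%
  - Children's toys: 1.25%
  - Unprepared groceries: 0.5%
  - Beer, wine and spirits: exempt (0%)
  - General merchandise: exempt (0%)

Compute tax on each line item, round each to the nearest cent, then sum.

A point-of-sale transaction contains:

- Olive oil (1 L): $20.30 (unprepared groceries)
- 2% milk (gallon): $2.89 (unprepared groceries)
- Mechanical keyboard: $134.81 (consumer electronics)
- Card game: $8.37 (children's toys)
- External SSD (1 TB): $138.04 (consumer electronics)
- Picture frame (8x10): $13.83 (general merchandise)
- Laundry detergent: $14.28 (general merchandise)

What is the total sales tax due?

Olive oil (1 L) $20.30: unprepared groceries → 7.5% + 0.5% municipal = 8% → $1.62
2% milk (gallon) $2.89: unprepared groceries → 7.5% + 0.5% municipal = 8% → $0.23
Mechanical keyboard $134.81: consumer electronics → 7.5% + 1.5% municipal = 9% → $12.13
Card game $8.37: children's toys → 5.25% + 1.25% municipal = 6.5% → $0.54
External SSD (1 TB) $138.04: consumer electronics → 7.5% + 1.5% municipal = 9% → $12.42
Picture frame (8x10) $13.83: general merchandise → 4.75% + 0% municipal = 4.75% → $0.66
Laundry detergent $14.28: general merchandise → 4.75% + 0% municipal = 4.75% → $0.68
Total tax = $1.62 + $0.23 + $12.13 + $0.54 + $12.42 + $0.66 + $0.68 = $28.28

$28.28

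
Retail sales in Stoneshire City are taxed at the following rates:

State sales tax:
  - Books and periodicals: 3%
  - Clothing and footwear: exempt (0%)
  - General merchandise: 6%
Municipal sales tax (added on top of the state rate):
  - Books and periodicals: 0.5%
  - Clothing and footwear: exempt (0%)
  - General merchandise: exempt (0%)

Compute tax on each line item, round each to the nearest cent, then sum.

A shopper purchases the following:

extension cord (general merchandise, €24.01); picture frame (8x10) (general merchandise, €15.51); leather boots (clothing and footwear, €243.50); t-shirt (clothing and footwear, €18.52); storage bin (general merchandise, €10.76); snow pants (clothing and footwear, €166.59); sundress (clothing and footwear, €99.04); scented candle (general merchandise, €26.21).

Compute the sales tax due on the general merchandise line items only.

Extension cord €24.01: general merchandise → 6% + 0% municipal = 6% → €1.44
Picture frame (8x10) €15.51: general merchandise → 6% + 0% municipal = 6% → €0.93
Storage bin €10.76: general merchandise → 6% + 0% municipal = 6% → €0.65
Scented candle €26.21: general merchandise → 6% + 0% municipal = 6% → €1.57
Tax on general merchandise = €1.44 + €0.93 + €0.65 + €1.57 = €4.59

€4.59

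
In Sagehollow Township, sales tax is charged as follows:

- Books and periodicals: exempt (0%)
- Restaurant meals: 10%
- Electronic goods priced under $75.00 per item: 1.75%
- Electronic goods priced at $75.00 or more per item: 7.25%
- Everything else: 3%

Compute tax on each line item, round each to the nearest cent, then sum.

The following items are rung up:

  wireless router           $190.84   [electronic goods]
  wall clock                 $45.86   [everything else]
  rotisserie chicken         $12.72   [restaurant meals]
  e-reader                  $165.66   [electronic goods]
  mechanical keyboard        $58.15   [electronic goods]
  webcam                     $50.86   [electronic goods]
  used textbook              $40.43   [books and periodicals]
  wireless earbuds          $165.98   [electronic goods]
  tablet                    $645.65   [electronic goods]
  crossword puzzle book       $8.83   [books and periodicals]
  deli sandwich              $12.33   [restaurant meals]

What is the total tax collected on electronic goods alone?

Wireless router $190.84: electronic goods, $75.00 or more → 7.25% → $13.84
E-reader $165.66: electronic goods, $75.00 or more → 7.25% → $12.01
Mechanical keyboard $58.15: electronic goods, under $75.00 → 1.75% → $1.02
Webcam $50.86: electronic goods, under $75.00 → 1.75% → $0.89
Wireless earbuds $165.98: electronic goods, $75.00 or more → 7.25% → $12.03
Tablet $645.65: electronic goods, $75.00 or more → 7.25% → $46.81
Tax on electronic goods = $13.84 + $12.01 + $1.02 + $0.89 + $12.03 + $46.81 = $86.60

$86.60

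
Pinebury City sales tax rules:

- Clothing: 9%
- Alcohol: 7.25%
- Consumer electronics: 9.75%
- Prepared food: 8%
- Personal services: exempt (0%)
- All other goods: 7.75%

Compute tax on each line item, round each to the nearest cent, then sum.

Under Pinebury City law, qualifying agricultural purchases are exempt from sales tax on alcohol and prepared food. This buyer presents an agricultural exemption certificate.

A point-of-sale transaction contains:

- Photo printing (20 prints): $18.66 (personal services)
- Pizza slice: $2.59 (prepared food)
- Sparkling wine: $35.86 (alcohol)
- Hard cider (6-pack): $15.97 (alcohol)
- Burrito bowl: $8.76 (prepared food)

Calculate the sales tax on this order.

Photo printing (20 prints) $18.66: personal services → 0% → $0.00
Pizza slice $2.59: prepared food, buyer-exempt → 0% → $0.00
Sparkling wine $35.86: alcohol, buyer-exempt → 0% → $0.00
Hard cider (6-pack) $15.97: alcohol, buyer-exempt → 0% → $0.00
Burrito bowl $8.76: prepared food, buyer-exempt → 0% → $0.00
Total tax = $0.00

$0.00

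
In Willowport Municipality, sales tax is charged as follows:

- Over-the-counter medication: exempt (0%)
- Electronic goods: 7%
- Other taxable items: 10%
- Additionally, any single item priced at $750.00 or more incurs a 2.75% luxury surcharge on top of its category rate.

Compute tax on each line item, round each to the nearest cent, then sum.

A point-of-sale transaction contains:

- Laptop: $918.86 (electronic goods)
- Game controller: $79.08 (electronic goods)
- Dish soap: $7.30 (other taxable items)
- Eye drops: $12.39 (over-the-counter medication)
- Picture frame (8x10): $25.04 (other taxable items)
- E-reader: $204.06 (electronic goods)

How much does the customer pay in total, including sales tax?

$1359.37

Laptop $918.86: electronic goods → 7% + 2.75% surcharge = 9.75% → $89.59
Game controller $79.08: electronic goods → 7% → $5.54
Dish soap $7.30: other taxable items → 10% → $0.73
Eye drops $12.39: over-the-counter medication → 0% → $0.00
Picture frame (8x10) $25.04: other taxable items → 10% → $2.50
E-reader $204.06: electronic goods → 7% → $14.28
Subtotal = $1246.73; tax = $112.64; total due = $1359.37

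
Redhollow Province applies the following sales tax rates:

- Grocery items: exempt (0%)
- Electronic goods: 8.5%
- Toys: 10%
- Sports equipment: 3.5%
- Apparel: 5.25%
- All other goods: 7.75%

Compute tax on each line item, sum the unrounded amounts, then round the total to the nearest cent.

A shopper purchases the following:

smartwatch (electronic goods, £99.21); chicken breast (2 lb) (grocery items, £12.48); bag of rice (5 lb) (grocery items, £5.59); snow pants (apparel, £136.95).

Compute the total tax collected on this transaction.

£15.62

Smartwatch £99.21: electronic goods → 8.5% → £8.43285
Chicken breast (2 lb) £12.48: grocery items → 0% → £0.00
Bag of rice (5 lb) £5.59: grocery items → 0% → £0.00
Snow pants £136.95: apparel → 5.25% → £7.189875
Unrounded tax sum = £15.622725 → £15.62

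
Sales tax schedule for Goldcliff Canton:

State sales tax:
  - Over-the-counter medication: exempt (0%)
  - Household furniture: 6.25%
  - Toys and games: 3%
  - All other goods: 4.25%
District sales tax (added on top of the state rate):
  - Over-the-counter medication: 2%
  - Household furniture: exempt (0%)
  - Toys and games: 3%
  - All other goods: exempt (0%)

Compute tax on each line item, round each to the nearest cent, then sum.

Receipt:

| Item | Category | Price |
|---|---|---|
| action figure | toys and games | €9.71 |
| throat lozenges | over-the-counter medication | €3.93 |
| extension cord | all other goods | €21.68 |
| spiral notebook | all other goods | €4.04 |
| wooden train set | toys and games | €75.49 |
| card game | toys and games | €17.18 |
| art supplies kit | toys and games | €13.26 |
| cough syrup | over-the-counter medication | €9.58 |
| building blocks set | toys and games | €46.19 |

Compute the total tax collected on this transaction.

Action figure €9.71: toys and games → 3% + 3% district = 6% → €0.58
Throat lozenges €3.93: over-the-counter medication → 0% + 2% district = 2% → €0.08
Extension cord €21.68: all other goods → 4.25% + 0% district = 4.25% → €0.92
Spiral notebook €4.04: all other goods → 4.25% + 0% district = 4.25% → €0.17
Wooden train set €75.49: toys and games → 3% + 3% district = 6% → €4.53
Card game €17.18: toys and games → 3% + 3% district = 6% → €1.03
Art supplies kit €13.26: toys and games → 3% + 3% district = 6% → €0.80
Cough syrup €9.58: over-the-counter medication → 0% + 2% district = 2% → €0.19
Building blocks set €46.19: toys and games → 3% + 3% district = 6% → €2.77
Total tax = €0.58 + €0.08 + €0.92 + €0.17 + €4.53 + €1.03 + €0.80 + €0.19 + €2.77 = €11.07

€11.07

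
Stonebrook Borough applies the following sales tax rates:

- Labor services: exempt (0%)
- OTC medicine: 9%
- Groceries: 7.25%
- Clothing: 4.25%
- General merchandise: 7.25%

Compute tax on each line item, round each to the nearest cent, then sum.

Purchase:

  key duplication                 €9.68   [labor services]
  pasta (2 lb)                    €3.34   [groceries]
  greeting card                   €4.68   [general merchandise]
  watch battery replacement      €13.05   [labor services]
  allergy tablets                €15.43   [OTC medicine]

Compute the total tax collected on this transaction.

Key duplication €9.68: labor services → 0% → €0.00
Pasta (2 lb) €3.34: groceries → 7.25% → €0.24
Greeting card €4.68: general merchandise → 7.25% → €0.34
Watch battery replacement €13.05: labor services → 0% → €0.00
Allergy tablets €15.43: OTC medicine → 9% → €1.39
Total tax = €0.24 + €0.34 + €1.39 = €1.97

€1.97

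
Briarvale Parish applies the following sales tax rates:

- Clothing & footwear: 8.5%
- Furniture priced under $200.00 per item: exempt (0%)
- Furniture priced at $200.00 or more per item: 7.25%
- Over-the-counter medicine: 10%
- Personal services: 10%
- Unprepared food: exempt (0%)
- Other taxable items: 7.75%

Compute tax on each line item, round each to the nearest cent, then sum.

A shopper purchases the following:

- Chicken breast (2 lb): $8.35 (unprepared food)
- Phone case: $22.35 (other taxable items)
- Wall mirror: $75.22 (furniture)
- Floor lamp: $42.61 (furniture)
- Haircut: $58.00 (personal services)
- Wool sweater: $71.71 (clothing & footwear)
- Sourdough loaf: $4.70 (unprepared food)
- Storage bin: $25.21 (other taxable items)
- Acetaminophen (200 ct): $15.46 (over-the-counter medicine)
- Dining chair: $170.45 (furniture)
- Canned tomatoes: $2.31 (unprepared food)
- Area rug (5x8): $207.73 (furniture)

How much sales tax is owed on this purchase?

$32.19

Chicken breast (2 lb) $8.35: unprepared food → 0% → $0.00
Phone case $22.35: other taxable items → 7.75% → $1.73
Wall mirror $75.22: furniture, under $200.00 → 0% → $0.00
Floor lamp $42.61: furniture, under $200.00 → 0% → $0.00
Haircut $58.00: personal services → 10% → $5.80
Wool sweater $71.71: clothing & footwear → 8.5% → $6.10
Sourdough loaf $4.70: unprepared food → 0% → $0.00
Storage bin $25.21: other taxable items → 7.75% → $1.95
Acetaminophen (200 ct) $15.46: over-the-counter medicine → 10% → $1.55
Dining chair $170.45: furniture, under $200.00 → 0% → $0.00
Canned tomatoes $2.31: unprepared food → 0% → $0.00
Area rug (5x8) $207.73: furniture, $200.00 or more → 7.25% → $15.06
Total tax = $1.73 + $5.80 + $6.10 + $1.95 + $1.55 + $15.06 = $32.19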